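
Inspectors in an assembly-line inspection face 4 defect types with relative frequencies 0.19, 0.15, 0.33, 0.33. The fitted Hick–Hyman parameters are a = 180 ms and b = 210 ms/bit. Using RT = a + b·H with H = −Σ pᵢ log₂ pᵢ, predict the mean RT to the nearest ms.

583 ms

H = 0.19·log₂(1/0.19) + 0.15·log₂(1/0.15) + 0.33·log₂(1/0.33) + 0.33·log₂(1/0.33) = 1.9214 bits.
RT = 180 + 210 × 1.9214 = 583.50 ms.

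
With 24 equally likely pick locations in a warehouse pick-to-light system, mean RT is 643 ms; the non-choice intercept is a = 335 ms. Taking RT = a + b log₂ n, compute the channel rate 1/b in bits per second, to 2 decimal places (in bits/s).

Choice component = 643 − 335 = 308 ms over log₂(24) = 4.5850 bits.
b = 308 / 4.5850 = 67.176 ms/bit, so 1/b = 14.886 bits/s.

14.89 bits/s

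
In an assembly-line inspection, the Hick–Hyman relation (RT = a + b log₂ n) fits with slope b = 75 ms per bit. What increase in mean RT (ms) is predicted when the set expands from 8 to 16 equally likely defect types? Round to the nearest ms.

75 ms

ΔRT = (a + b log₂ n₂) − (a + b log₂ n₁) = b·(log₂ n₂ − log₂ n₁).
log₂(16) − log₂(8) = log₂(16/8) = log₂(2) = 1.
ΔRT = 75 × 1.0000 = 75.000 ms.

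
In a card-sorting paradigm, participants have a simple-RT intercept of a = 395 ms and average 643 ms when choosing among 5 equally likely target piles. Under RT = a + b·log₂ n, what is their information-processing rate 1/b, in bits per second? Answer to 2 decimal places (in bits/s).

9.36 bits/s

Choice component = 643 − 395 = 248 ms over log₂(5) = 2.3219 bits.
b = 248 / 2.3219 = 106.808 ms/bit, so 1/b = 9.363 bits/s.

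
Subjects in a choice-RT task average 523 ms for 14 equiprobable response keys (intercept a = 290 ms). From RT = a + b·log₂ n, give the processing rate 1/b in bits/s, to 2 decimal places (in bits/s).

16.34 bits/s

Choice component = 523 − 290 = 233 ms over log₂(14) = 3.8074 bits.
b = 233 / 3.8074 = 61.197 ms/bit, so 1/b = 16.341 bits/s.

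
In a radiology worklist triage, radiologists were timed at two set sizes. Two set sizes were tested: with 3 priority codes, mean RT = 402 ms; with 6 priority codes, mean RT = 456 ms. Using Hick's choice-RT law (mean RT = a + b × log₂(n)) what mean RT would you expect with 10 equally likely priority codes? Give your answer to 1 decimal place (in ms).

495.8 ms

Fit slope and intercept:
  b = (456 − 402) / (log₂ 6 − log₂ 3) = 54 / (2.5850 − 1.5850) = 54.000 ms/bit
  a = 402 − 54.000 × 1.5850 = 316.412 ms
Then RT(10) = 316.412 + 54.000 × log₂ 10 = 316.412 + 54.000 × 3.3219 ≈ 495.796 ms.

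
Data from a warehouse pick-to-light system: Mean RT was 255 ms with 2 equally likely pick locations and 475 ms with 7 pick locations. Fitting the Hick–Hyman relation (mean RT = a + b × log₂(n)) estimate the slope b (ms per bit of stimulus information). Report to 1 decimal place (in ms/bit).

Slope: b = (475 − 255) / (log₂ 7 − log₂ 2) = 220/1.8074 = 121.725 ms/bit.

121.7 ms/bit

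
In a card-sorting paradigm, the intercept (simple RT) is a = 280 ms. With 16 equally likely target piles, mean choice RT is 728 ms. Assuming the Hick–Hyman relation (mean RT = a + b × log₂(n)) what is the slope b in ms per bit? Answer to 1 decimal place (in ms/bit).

log₂(16) = 4 bits.
b = (RT − a)/log₂ n = (728 − 280) / 4 = 112.000 ms/bit.

112.0 ms/bit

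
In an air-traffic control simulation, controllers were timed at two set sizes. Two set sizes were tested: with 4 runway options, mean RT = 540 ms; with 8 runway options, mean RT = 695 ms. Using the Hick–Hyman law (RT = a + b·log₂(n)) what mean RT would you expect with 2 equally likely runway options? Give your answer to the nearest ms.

With log₂ n on the abscissa the relation is linear; from the two conditions:
  b = (695 − 540) / (log₂ 8 − log₂ 4) = 155 / (3 − 2) = 155 ms/bit
  a = 540 − 155 × 2 = 230 ms
Then RT(2) = 230 + 155 × log₂ 2 = 230 + 155 × 1 ≈ 385.000 ms.

385 ms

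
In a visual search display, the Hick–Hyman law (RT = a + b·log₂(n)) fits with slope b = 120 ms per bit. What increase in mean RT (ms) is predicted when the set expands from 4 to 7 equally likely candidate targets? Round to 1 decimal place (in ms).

96.9 ms

ΔRT = (a + b log₂ n₂) − (a + b log₂ n₁) = b·(log₂ n₂ − log₂ n₁).
log₂(7) − log₂(4) = 2.8074 − 2 = 0.8074.
ΔRT = 120 × 0.8074 = 96.883 ms.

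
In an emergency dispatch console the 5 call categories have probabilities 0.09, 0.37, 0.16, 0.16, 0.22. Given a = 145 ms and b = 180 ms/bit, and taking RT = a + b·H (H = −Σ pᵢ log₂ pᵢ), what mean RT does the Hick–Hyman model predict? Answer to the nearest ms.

H = 0.09·log₂(1/0.09) + 0.37·log₂(1/0.37) + 0.16·log₂(1/0.16) + 0.16·log₂(1/0.16) + 0.22·log₂(1/0.22) = 2.1700 bits.
RT = 145 + 180 × 2.1700 = 535.60 ms.

536 ms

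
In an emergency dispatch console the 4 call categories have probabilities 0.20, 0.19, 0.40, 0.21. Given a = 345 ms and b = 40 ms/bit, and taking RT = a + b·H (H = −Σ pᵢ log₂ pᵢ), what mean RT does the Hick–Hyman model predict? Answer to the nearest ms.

H = 0.20·log₂(1/0.20) + 0.19·log₂(1/0.19) + 0.40·log₂(1/0.40) + 0.21·log₂(1/0.21) = 1.9212 bits.
RT = 345 + 40 × 1.9212 = 421.85 ms.

422 ms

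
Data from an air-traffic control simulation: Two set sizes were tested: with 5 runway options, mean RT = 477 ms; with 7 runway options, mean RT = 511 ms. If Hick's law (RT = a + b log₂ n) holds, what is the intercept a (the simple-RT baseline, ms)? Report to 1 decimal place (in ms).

b = (RT₂ − RT₁)/(log₂ n₂ − log₂ n₁) = (511 − 477)/(2.8074 − 2.3219) = 70.041 ms/bit.
a = RT₁ − b·log₂ n₁ = 477 − 70.041 × 2.3219 = 314.369 ms.

314.4 ms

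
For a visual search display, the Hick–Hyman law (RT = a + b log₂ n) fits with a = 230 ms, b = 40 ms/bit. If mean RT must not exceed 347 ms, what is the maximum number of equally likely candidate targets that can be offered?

Information budget: (347 − 230)/40 = 2.9250 bits, so n ≤ 2^2.9250 = 7.595 → at most 7.

7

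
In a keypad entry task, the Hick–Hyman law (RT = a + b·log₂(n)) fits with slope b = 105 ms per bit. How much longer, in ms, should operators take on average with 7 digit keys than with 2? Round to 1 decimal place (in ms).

Only the slope matters, since a is common to both: ΔRT = b·log₂(n₂/n₁).
log₂(7) − log₂(2) = 2.8074 − 1 = 1.8074.
ΔRT = 105 × 1.8074 = 189.772 ms.

189.8 ms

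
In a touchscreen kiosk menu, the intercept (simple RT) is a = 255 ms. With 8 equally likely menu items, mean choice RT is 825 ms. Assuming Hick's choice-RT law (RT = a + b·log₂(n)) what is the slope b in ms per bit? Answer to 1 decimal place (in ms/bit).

log₂(8) = 3 bits.
b = (RT − a)/log₂ n = (825 − 255) / 3 = 190.000 ms/bit.

190.0 ms/bit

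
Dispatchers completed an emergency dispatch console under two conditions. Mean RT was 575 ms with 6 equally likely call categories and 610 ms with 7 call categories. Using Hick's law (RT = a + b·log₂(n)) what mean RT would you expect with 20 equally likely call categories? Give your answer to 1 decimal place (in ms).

RT is linear in log₂ n, so two points fix the line:
  b = (610 − 575) / (log₂ 7 − log₂ 6) = 35 / (2.8074 − 2.5850) = 157.379 ms/bit
  a = 575 − 157.379 × 2.5850 = 168.180 ms
Then RT(20) = 168.180 + 157.379 × log₂ 20 = 168.180 + 157.379 × 4.3219 ≈ 848.363 ms.

848.4 ms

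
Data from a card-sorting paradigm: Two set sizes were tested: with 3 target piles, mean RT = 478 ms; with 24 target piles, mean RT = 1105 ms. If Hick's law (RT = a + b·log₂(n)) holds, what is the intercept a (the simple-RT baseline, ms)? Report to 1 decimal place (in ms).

Slope: b = (1105 − 478) / (log₂ 24 − log₂ 3) = 627/3.0000 = 209.000 ms/bit.
Intercept: a = 478 − 209.000·log₂(3) = 146.743 ms.

146.7 ms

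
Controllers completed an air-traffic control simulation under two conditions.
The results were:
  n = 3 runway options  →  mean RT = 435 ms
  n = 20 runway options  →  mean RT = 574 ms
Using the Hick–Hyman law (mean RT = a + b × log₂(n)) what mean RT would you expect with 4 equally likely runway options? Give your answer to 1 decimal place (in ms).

456.1 ms

Solve the two-equation system in a and b:
  b = (574 − 435) / (log₂ 20 − log₂ 3) = 139 / (4.3219 − 1.5850) = 50.786 ms/bit
  a = 435 − 50.786 × 1.5850 = 354.506 ms
Then RT(4) = 354.506 + 50.786 × log₂ 4 = 354.506 + 50.786 × 2 ≈ 456.078 ms.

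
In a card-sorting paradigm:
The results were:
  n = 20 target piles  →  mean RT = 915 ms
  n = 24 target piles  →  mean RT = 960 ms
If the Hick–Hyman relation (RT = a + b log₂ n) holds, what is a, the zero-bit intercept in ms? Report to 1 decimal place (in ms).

175.6 ms

b = (RT₂ − RT₁)/(log₂ n₂ − log₂ n₁) = (960 − 915)/(4.5850 − 4.3219) = 171.080 ms/bit.
a = RT₁ − b·log₂ n₁ = 915 − 171.080 × 4.3219 = 175.603 ms.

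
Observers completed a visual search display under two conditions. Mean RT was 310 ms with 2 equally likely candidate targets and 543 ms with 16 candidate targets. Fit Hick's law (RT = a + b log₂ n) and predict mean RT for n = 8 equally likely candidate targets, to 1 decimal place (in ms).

RT is linear in log₂ n, so two points fix the line:
  b = (543 − 310) / (log₂ 16 − log₂ 2) = 233 / (4 − 1) = 77.667 ms/bit
  a = 310 − 77.667 × 1 = 232.333 ms
Then RT(8) = 232.333 + 77.667 × log₂ 8 = 232.333 + 77.667 × 3 ≈ 465.333 ms.

465.3 ms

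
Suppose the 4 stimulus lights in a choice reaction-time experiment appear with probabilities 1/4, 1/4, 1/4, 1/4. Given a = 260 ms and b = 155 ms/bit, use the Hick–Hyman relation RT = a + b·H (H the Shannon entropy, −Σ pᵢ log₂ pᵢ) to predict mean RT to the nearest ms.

H = −Σ pᵢ log₂ pᵢ = 0.25·2 + 0.25·2 + 0.25·2 + 0.25·2 = 2.000 bits.
RT = 260 + 155 × 2.000 = 570.00 ms.

570 ms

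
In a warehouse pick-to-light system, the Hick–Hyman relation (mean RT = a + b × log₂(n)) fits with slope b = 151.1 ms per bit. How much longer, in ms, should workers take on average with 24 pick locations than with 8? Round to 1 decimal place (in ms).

The intercept a cancels: ΔRT = b·(log₂ n₂ − log₂ n₁) = b·log₂(n₂/n₁).
log₂(24) − log₂(8) = 4.5850 − 3 = 1.5850.
ΔRT = 151.1 × 1.5850 = 239.488 ms.

239.5 ms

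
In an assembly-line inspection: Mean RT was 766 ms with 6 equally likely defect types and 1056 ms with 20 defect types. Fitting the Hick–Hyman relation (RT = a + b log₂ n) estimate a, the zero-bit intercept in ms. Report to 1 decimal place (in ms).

b = (RT₂ − RT₁)/(log₂ n₂ − log₂ n₁) = (1056 − 766)/(4.3219 − 2.5850) = 166.958 ms/bit.
Intercept: a = 766 − 166.958·log₂(6) = 334.420 ms.

334.4 ms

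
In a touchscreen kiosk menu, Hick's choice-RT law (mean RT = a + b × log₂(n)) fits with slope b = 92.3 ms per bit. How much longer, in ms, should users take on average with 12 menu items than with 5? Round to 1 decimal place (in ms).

116.6 ms

Only the slope matters, since a is common to both: ΔRT = b·log₂(n₂/n₁).
log₂(12) − log₂(5) = 3.5850 − 2.3219 = 1.2630.
ΔRT = 92.3 × 1.2630 = 116.578 ms.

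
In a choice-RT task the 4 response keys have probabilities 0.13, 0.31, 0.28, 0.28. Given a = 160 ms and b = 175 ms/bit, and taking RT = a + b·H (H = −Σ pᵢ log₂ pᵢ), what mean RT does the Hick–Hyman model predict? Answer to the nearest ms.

499 ms

H = 0.13·log₂(1/0.13) + 0.31·log₂(1/0.31) + 0.28·log₂(1/0.28) + 0.28·log₂(1/0.28) = 1.9349 bits.
RT = 160 + 175 × 1.9349 = 498.60 ms.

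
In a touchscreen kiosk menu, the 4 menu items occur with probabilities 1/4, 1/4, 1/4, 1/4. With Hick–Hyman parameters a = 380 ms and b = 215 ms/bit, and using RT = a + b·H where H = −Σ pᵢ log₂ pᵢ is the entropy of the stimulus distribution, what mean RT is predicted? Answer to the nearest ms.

810 ms

Each term −pᵢ log₂ pᵢ: 0.25·2 + 0.25·2 + 0.25·2 + 0.25·2; summed, H = 2.000 bits.
Mean RT = a + bH = 380 + 215·2.000 = 810.00 ms.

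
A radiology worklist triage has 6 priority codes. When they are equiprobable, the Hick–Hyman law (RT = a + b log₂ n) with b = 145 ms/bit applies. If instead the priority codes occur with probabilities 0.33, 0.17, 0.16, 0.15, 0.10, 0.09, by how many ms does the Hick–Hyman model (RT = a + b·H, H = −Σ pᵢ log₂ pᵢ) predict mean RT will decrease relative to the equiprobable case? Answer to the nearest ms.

21 ms

Equiprobable entropy H₀ = log₂ 6 = 2.5850 bits.
Skewed entropy H = −Σ pᵢ log₂ pᵢ = 2.4408 bits.
ΔRT = b·(H₀ − H) = 145 × 0.1441 = 20.90 ms.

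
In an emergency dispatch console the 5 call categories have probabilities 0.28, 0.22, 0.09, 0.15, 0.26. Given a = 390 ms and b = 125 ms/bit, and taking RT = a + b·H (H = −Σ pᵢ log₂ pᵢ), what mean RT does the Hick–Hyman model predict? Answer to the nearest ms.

Entropy contributions −pᵢ log₂ pᵢ: 0.5142, 0.4806, 0.3127, 0.4105, 0.5053; sum H = 2.2233 bits.
RT = a + bH = 390 + 125·2.2233 = 667.91 ms.

668 ms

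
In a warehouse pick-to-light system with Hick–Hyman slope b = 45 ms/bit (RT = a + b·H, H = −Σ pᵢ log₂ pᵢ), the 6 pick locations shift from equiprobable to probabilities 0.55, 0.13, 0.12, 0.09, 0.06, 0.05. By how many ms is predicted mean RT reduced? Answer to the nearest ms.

Equiprobable entropy H₀ = log₂ 6 = 2.5850 bits.
Skewed entropy H = −Σ pᵢ log₂ pᵢ = 1.9964 bits.
ΔRT = b·(H₀ − H) = 45 × 0.5886 = 26.49 ms.

26 ms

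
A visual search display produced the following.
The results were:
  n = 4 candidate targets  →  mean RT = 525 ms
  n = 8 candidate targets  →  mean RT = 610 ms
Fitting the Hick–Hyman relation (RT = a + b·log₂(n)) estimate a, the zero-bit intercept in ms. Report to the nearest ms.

355 ms

The slope on a log₂ axis is (610 − 525) / (3 − 2) = 85 ms/bit.
Intercept: a = 525 − 85·log₂(4) = 355.000 ms.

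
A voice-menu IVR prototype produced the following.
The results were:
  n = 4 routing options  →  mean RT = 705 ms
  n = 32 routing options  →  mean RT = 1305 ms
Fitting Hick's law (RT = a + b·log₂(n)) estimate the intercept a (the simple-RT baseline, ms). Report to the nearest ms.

305 ms

Slope: b = (1305 − 705) / (log₂ 32 − log₂ 4) = 600/3.0000 = 200 ms/bit.
a = RT₁ − b·log₂ n₁ = 705 − 200 × 2 = 305.000 ms.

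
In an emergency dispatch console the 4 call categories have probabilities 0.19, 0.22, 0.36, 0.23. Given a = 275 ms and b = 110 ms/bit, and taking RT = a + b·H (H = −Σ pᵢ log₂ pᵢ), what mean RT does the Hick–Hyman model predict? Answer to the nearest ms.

H = 0.19·log₂(1/0.19) + 0.22·log₂(1/0.22) + 0.36·log₂(1/0.36) + 0.23·log₂(1/0.23) = 1.9541 bits.
RT = 275 + 110 × 1.9541 = 489.95 ms.

490 ms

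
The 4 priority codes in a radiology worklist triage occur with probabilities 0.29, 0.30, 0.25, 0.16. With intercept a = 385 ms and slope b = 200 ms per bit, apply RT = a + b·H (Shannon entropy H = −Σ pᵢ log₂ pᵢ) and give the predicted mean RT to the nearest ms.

777 ms

Entropy contributions −pᵢ log₂ pᵢ: 0.5179, 0.5211, 0.5000, 0.4230; sum H = 1.9620 bits.
RT = a + bH = 385 + 200·1.9620 = 777.40 ms.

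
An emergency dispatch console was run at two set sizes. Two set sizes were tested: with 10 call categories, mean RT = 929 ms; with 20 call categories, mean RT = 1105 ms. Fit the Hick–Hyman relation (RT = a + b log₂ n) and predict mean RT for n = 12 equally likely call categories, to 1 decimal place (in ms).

975.3 ms

RT is linear in log₂ n, so two points fix the line:
  b = (1105 − 929) / (log₂ 20 − log₂ 10) = 176 / (4.3219 − 3.3219) = 176.000 ms/bit
  a = 929 − 176.000 × 3.3219 = 344.341 ms
Then RT(12) = 344.341 + 176.000 × log₂ 12 = 344.341 + 176.000 × 3.5850 ≈ 975.294 ms.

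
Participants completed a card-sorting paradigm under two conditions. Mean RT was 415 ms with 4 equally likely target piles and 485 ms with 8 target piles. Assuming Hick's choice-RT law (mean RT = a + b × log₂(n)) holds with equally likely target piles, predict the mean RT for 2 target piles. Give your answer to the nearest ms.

345 ms

RT is linear in log₂ n, so two points fix the line:
  b = (485 − 415) / (log₂ 8 − log₂ 4) = 70 / (3 − 2) = 70 ms/bit
  a = 415 − 70 × 2 = 275 ms
Then RT(2) = 275 + 70 × log₂ 2 = 275 + 70 × 1 ≈ 345.000 ms.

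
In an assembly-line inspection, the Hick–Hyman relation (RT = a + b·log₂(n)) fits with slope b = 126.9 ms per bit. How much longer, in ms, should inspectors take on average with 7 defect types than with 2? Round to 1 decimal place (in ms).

229.4 ms

The intercept a cancels: ΔRT = b·(log₂ n₂ − log₂ n₁) = b·log₂(n₂/n₁).
log₂(7) − log₂(2) = 2.8074 − 1 = 1.8074.
ΔRT = 126.9 × 1.8074 = 229.353 ms.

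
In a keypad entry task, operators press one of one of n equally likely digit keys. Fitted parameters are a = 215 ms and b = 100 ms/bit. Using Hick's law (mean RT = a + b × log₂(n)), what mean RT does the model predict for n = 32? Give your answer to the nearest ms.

log₂(32) = 5 bits, so RT = 215 + 100 × 5 ≈ 715.000 ms.

715 ms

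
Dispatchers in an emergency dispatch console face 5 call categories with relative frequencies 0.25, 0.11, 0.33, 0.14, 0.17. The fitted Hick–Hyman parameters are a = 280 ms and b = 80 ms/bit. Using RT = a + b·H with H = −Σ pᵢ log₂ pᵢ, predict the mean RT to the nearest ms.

457 ms

H = 0.25·log₂(1/0.25) + 0.11·log₂(1/0.11) + 0.33·log₂(1/0.33) + 0.14·log₂(1/0.14) + 0.17·log₂(1/0.17) = 2.2098 bits.
RT = 280 + 80 × 2.2098 = 456.78 ms.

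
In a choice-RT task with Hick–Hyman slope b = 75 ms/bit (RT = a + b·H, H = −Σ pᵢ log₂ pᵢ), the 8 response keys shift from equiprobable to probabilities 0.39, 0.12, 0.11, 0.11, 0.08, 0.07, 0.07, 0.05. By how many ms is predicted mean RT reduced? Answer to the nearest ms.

The RT saving is b·ΔH. Equiprobable H₀ = log₂(8) = 3.0000 bits; with the given probabilities H = 2.6422 bits.
b·(H₀ − H) = 75 × (3.0000 − 2.6422) = 26.84 ms.

27 ms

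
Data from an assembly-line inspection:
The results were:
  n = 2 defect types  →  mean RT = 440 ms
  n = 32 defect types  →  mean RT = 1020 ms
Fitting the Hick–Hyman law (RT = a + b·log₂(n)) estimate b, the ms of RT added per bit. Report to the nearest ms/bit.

The slope on a log₂ axis is (1020 − 440) / (5 − 1) = 145 ms/bit.

145 ms/bit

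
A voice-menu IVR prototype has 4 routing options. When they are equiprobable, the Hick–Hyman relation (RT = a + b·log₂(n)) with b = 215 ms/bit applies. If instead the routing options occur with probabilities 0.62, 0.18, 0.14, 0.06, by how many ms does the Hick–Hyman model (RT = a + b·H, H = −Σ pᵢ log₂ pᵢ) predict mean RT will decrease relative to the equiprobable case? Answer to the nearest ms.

105 ms

Equiprobable entropy H₀ = log₂ 4 = 2.0000 bits.
Skewed entropy H = −Σ pᵢ log₂ pᵢ = 1.5135 bits.
ΔRT = b·(H₀ − H) = 215 × 0.4865 = 104.59 ms.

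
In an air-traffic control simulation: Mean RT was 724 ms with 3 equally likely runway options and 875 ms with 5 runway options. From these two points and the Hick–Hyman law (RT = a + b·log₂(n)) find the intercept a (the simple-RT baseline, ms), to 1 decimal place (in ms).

b = (RT₂ − RT₁)/(log₂ n₂ − log₂ n₁) = (875 − 724)/(2.3219 − 1.5850) = 204.894 ms/bit.
a = RT₁ − b·log₂ n₁ = 724 − 204.894 × 1.5850 = 399.250 ms.

399.3 ms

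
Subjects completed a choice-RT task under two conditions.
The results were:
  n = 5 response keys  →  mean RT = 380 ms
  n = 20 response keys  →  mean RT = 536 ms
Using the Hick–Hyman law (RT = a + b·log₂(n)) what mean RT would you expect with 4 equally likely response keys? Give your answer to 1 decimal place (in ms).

With log₂ n on the abscissa the relation is linear; from the two conditions:
  b = (536 − 380) / (log₂ 20 − log₂ 5) = 156 / (4.3219 − 2.3219) = 78.000 ms/bit
  a = 380 − 78.000 × 2.3219 = 198.890 ms
Then RT(4) = 198.890 + 78.000 × log₂ 4 = 198.890 + 78.000 × 2 ≈ 354.890 ms.

354.9 ms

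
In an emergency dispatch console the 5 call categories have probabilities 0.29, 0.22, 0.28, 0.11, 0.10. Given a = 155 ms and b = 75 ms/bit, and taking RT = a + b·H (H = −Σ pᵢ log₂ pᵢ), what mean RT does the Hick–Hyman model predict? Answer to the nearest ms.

320 ms

Entropy contributions −pᵢ log₂ pᵢ: 0.5179, 0.4806, 0.5142, 0.3503, 0.3322; sum H = 2.1952 bits.
RT = a + bH = 155 + 75·2.1952 = 319.64 ms.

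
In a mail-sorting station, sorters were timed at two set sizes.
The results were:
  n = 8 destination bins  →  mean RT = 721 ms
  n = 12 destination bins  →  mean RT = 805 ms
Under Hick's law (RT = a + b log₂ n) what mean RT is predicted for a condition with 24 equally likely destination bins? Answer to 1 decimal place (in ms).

Solve the two-equation system in a and b:
  b = (805 − 721) / (log₂ 12 − log₂ 8) = 84 / (3.5850 − 3) = 143.599 ms/bit
  a = 721 − 143.599 × 3 = 290.203 ms
Then RT(24) = 290.203 + 143.599 × log₂ 24 = 290.203 + 143.599 × 4.5850 ≈ 948.599 ms.

948.6 ms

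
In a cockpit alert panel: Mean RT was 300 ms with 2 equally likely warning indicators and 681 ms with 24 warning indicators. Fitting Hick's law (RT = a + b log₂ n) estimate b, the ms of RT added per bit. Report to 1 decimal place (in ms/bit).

106.3 ms/bit

b = (RT₂ − RT₁)/(log₂ n₂ − log₂ n₁) = (681 − 300)/(4.5850 − 1) = 106.277 ms/bit.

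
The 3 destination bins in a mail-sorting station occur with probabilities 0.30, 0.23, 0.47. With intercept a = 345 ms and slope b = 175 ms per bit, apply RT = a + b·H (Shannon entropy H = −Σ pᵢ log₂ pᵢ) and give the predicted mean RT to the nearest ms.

611 ms

H = 0.30·log₂(1/0.30) + 0.23·log₂(1/0.23) + 0.47·log₂(1/0.47) = 1.5207 bits.
RT = 345 + 175 × 1.5207 = 611.12 ms.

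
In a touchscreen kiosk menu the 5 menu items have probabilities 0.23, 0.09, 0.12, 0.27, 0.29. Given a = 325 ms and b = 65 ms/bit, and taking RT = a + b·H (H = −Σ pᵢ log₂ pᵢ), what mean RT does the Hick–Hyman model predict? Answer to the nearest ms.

468 ms

Entropy contributions −pᵢ log₂ pᵢ: 0.4877, 0.3127, 0.3671, 0.5100, 0.5179; sum H = 2.1953 bits.
RT = a + bH = 325 + 65·2.1953 = 467.70 ms.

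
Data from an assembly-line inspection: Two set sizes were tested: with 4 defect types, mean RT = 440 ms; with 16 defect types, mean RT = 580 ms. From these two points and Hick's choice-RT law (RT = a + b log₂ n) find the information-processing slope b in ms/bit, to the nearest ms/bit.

70 ms/bit

Slope: b = (580 − 440) / (log₂ 16 − log₂ 4) = 140/2.0000 = 70 ms/bit.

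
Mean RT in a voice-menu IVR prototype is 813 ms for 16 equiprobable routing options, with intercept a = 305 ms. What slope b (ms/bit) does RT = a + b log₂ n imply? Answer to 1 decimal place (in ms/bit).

log₂(16) = 4 bits.
b = (RT − a)/log₂ n = (813 − 305) / 4 = 127.000 ms/bit.

127.0 ms/bit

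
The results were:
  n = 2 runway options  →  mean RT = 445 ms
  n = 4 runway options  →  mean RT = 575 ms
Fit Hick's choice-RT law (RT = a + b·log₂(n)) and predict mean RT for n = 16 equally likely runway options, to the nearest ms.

835 ms

Fit slope and intercept:
  b = (575 − 445) / (log₂ 4 − log₂ 2) = 130 / (2 − 1) = 130 ms/bit
  a = 445 − 130 × 1 = 315 ms
Then RT(16) = 315 + 130 × log₂ 16 = 315 + 130 × 4 ≈ 835.000 ms.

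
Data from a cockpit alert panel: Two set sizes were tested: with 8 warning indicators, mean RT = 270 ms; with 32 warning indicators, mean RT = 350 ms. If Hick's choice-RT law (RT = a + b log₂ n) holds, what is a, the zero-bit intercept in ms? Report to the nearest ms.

b = (RT₂ − RT₁)/(log₂ n₂ − log₂ n₁) = (350 − 270)/(5 − 3) = 40 ms/bit.
Intercept: a = 270 − 40·log₂(8) = 150.000 ms.

150 ms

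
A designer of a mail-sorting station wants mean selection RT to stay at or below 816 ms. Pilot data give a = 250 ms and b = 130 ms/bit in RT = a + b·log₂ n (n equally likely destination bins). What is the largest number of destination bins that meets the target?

Information budget: (816 − 250)/130 = 4.3538 bits, so n ≤ 2^4.3538 = 20.447 → at most 20.

20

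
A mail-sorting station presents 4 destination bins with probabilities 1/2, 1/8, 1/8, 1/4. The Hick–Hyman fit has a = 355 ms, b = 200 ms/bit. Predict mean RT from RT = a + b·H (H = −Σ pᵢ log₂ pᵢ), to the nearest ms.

H = −Σ pᵢ log₂ pᵢ = 0.5·1 + 0.125·3 + 0.125·3 + 0.25·2 = 1.750 bits.
RT = 355 + 200 × 1.750 = 705.00 ms.

705 ms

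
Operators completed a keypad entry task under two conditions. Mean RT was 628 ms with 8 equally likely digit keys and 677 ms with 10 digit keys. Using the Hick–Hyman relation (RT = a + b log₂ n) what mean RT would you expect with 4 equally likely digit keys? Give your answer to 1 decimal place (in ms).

Fit slope and intercept:
  b = (677 − 628) / (log₂ 10 − log₂ 8) = 49 / (3.3219 − 3) = 152.208 ms/bit
  a = 628 − 152.208 × 3 = 171.376 ms
Then RT(4) = 171.376 + 152.208 × log₂ 4 = 171.376 + 152.208 × 2 ≈ 475.792 ms.

475.8 ms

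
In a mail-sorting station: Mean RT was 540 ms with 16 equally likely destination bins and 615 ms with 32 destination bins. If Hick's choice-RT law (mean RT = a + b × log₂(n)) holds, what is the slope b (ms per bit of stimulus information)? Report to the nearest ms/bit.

75 ms/bit

The slope on a log₂ axis is (615 − 540) / (5 − 4) = 75 ms/bit.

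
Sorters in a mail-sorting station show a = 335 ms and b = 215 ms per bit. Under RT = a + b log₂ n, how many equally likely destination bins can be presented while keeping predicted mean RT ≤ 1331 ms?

24

Information budget: (1331 − 335)/215 = 4.6326 bits, so n ≤ 2^4.6326 = 24.805 → at most 24.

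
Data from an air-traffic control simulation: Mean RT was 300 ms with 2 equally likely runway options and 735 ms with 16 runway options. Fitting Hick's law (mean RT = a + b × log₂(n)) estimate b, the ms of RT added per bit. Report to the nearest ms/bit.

The slope on a log₂ axis is (735 − 300) / (4 − 1) = 145 ms/bit.

145 ms/bit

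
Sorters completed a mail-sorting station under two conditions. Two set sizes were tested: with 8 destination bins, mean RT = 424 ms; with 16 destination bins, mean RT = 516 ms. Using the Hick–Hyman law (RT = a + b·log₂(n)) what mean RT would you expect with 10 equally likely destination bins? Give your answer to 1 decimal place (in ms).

RT is linear in log₂ n, so two points fix the line:
  b = (516 − 424) / (log₂ 16 − log₂ 8) = 92 / (4 − 3) = 92.000 ms/bit
  a = 424 − 92.000 × 3 = 148.000 ms
Then RT(10) = 148.000 + 92.000 × log₂ 10 = 148.000 + 92.000 × 3.3219 ≈ 453.617 ms.

453.6 ms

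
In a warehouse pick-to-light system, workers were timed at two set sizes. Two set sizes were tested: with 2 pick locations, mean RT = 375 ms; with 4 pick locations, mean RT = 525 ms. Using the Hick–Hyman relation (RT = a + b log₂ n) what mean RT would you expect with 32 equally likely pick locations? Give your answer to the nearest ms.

Solve the two-equation system in a and b:
  b = (525 − 375) / (log₂ 4 − log₂ 2) = 150 / (2 − 1) = 150 ms/bit
  a = 375 − 150 × 1 = 225 ms
Then RT(32) = 225 + 150 × log₂ 32 = 225 + 150 × 5 ≈ 975.000 ms.

975 ms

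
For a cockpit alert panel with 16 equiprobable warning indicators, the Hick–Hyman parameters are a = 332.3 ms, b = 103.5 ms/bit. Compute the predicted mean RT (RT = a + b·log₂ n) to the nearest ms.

746 ms

log₂(16) = 4 bits, so RT = 332.3 + 103.5 × 4 ≈ 746.300 ms.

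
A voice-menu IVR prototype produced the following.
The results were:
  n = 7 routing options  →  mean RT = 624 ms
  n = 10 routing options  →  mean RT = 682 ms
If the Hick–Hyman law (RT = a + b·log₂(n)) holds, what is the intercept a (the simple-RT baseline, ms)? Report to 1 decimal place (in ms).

307.6 ms

Slope: b = (682 − 624) / (log₂ 10 − log₂ 7) = 58/0.5146 = 112.715 ms/bit.
Intercept: a = 624 − 112.715·log₂(7) = 307.570 ms.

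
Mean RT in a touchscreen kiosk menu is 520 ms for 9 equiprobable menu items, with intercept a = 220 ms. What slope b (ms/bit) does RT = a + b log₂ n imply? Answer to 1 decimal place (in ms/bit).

log₂(9) = 3.1699 bits.
b = (RT − a)/log₂ n = (520 − 220) / 3.1699 = 94.639 ms/bit.

94.6 ms/bit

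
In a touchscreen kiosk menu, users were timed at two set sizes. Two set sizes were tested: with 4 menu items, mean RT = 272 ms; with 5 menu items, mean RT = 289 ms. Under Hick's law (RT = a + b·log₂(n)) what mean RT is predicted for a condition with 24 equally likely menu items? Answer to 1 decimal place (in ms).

RT is linear in log₂ n, so two points fix the line:
  b = (289 − 272) / (log₂ 5 − log₂ 4) = 17 / (2.3219 − 2) = 52.807 ms/bit
  a = 272 − 52.807 × 2 = 166.386 ms
Then RT(24) = 166.386 + 52.807 × log₂ 24 = 166.386 + 52.807 × 4.5850 ≈ 408.504 ms.

408.5 ms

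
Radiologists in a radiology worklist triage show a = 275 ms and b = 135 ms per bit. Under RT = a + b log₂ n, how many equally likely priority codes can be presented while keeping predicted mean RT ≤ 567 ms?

4

Set 275 + 135·log₂ n ≤ 567 → log₂ n ≤ (567 − 275)/135 = 2.1630.
So n ≤ 2^2.1630 = 4.478; the largest integer n is 4.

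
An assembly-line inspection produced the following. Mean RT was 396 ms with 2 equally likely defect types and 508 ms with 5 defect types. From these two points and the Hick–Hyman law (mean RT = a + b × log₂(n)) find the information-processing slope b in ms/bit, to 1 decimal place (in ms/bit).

b = (RT₂ − RT₁)/(log₂ n₂ − log₂ n₁) = (508 − 396)/(2.3219 − 1) = 84.725 ms/bit.

84.7 ms/bit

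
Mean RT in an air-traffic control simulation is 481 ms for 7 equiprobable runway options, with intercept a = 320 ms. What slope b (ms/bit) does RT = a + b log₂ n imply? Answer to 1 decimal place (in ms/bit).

b = (481 − 320) / log₂(7) = 161 / 2.8074 = 57.349 ms/bit.

57.3 ms/bit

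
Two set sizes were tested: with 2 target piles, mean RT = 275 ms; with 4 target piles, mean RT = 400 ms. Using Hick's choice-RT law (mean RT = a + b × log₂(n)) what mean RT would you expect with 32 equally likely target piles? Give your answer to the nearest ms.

Solve the two-equation system in a and b:
  b = (400 − 275) / (log₂ 4 − log₂ 2) = 125 / (2 − 1) = 125 ms/bit
  a = 275 − 125 × 1 = 150 ms
Then RT(32) = 150 + 125 × log₂ 32 = 150 + 125 × 5 ≈ 775.000 ms.

775 ms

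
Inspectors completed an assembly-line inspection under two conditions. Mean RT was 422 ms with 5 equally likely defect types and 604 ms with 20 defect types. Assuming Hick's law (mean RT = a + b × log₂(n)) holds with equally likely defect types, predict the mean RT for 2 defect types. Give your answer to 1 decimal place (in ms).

With log₂ n on the abscissa the relation is linear; from the two conditions:
  b = (604 − 422) / (log₂ 20 − log₂ 5) = 182 / (4.3219 − 2.3219) = 91.000 ms/bit
  a = 422 − 91.000 × 2.3219 = 210.705 ms
Then RT(2) = 210.705 + 91.000 × log₂ 2 = 210.705 + 91.000 × 1 ≈ 301.705 ms.

301.7 ms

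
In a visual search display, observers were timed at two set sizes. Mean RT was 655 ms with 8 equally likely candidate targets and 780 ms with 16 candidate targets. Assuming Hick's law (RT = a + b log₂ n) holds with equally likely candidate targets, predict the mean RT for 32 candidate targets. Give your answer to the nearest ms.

Solve the two-equation system in a and b:
  b = (780 − 655) / (log₂ 16 − log₂ 8) = 125 / (4 − 3) = 125 ms/bit
  a = 655 − 125 × 3 = 280 ms
Then RT(32) = 280 + 125 × log₂ 32 = 280 + 125 × 5 ≈ 905.000 ms.

905 ms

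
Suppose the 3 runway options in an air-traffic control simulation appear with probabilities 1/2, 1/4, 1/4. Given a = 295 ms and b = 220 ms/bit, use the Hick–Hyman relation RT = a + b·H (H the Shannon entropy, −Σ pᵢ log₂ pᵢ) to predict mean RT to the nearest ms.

Each term −pᵢ log₂ pᵢ: 0.5·1 + 0.25·2 + 0.25·2; summed, H = 1.500 bits.
Mean RT = a + bH = 295 + 220·1.500 = 625.00 ms.

625 ms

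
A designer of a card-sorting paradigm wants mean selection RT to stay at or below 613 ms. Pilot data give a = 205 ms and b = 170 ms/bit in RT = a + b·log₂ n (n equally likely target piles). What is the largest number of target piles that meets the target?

Set 205 + 170·log₂ n ≤ 613 → log₂ n ≤ (613 − 205)/170 = 2.4000.
So n ≤ 2^2.4000 = 5.278; the largest integer n is 5.

5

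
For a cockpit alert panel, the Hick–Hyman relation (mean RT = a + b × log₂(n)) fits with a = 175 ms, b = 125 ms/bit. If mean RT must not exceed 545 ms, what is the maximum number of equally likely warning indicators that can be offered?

125·log₂ n ≤ 545 − 175 = 370, giving log₂ n ≤ 2.9600 and n ≤ 7.781. The largest whole number is 7.

7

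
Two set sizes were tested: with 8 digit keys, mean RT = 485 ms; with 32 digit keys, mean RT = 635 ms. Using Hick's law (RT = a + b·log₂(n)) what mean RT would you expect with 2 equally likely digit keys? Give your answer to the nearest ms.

335 ms

With log₂ n on the abscissa the relation is linear; from the two conditions:
  b = (635 − 485) / (log₂ 32 − log₂ 8) = 150 / (5 − 3) = 75 ms/bit
  a = 485 − 75 × 3 = 260 ms
Then RT(2) = 260 + 75 × log₂ 2 = 260 + 75 × 1 ≈ 335.000 ms.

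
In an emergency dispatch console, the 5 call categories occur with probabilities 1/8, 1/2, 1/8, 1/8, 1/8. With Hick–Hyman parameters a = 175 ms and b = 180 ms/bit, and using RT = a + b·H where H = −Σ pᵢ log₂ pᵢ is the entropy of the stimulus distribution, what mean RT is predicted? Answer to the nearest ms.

H = −Σ pᵢ log₂ pᵢ = 0.125·3 + 0.5·1 + 0.125·3 + 0.125·3 + 0.125·3 = 2.000 bits.
RT = 175 + 180 × 2.000 = 535.00 ms.

535 ms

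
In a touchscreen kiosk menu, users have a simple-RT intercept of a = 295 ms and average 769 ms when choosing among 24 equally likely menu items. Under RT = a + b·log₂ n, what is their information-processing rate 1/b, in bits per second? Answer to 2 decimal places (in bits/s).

b = (769 − 295)/log₂ 24 = 474/4.5850 = 103.381 ms per bit = 0.10338 s/bit; the reciprocal is 9.673 bits/s.

9.67 bits/s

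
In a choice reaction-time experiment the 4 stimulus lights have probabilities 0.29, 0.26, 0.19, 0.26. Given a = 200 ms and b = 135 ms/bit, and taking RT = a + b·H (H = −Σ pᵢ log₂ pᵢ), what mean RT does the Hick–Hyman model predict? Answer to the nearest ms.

H = 0.29·log₂(1/0.29) + 0.26·log₂(1/0.26) + 0.19·log₂(1/0.19) + 0.26·log₂(1/0.26) = 1.9837 bits.
RT = 200 + 135 × 1.9837 = 467.80 ms.

468 ms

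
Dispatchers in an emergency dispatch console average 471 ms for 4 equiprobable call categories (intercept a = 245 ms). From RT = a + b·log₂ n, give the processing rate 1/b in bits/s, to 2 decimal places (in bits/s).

b = (471 − 245)/log₂ 4 = 226/2 = 113.000 ms per bit = 0.11300 s/bit; the reciprocal is 8.850 bits/s.

8.85 bits/s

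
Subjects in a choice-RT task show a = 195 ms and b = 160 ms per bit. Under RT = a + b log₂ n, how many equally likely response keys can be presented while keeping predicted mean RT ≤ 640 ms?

6

160·log₂ n ≤ 640 − 195 = 445, giving log₂ n ≤ 2.7812 and n ≤ 6.874. The largest whole number is 6.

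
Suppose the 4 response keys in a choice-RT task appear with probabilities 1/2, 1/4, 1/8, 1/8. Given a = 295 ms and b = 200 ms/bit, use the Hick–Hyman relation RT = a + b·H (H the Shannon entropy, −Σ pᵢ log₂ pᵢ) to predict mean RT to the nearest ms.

H = −Σ pᵢ log₂ pᵢ = 0.5·1 + 0.25·2 + 0.125·3 + 0.125·3 = 1.750 bits.
RT = 295 + 200 × 1.750 = 645.00 ms.

645 ms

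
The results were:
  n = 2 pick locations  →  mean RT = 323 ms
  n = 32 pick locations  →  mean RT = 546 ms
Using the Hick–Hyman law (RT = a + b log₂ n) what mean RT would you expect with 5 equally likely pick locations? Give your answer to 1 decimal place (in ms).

396.7 ms

Fit slope and intercept:
  b = (546 − 323) / (log₂ 32 − log₂ 2) = 223 / (5 − 1) = 55.750 ms/bit
  a = 323 − 55.750 × 1 = 267.250 ms
Then RT(5) = 267.250 + 55.750 × log₂ 5 = 267.250 + 55.750 × 2.3219 ≈ 396.697 ms.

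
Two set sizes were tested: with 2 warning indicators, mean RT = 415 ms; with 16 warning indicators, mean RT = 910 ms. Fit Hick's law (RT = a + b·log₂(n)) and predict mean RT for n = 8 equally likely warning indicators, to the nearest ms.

Fit slope and intercept:
  b = (910 − 415) / (log₂ 16 − log₂ 2) = 495 / (4 − 1) = 165 ms/bit
  a = 415 − 165 × 1 = 250 ms
Then RT(8) = 250 + 165 × log₂ 8 = 250 + 165 × 3 ≈ 745.000 ms.

745 ms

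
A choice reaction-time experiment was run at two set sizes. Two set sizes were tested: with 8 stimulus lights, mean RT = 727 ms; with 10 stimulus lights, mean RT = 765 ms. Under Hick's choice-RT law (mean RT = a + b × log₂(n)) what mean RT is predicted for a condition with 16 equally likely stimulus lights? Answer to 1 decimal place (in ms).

Fit slope and intercept:
  b = (765 − 727) / (log₂ 10 − log₂ 8) = 38 / (3.3219 − 3) = 118.039 ms/bit
  a = 727 − 118.039 × 3 = 372.884 ms
Then RT(16) = 372.884 + 118.039 × log₂ 16 = 372.884 + 118.039 × 4 ≈ 845.039 ms.

845.0 ms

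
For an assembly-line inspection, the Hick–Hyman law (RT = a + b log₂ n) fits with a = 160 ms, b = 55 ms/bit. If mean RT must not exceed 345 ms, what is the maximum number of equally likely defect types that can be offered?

10

Set 160 + 55·log₂ n ≤ 345 → log₂ n ≤ (345 − 160)/55 = 3.3636.
So n ≤ 2^3.3636 = 10.293; the largest integer n is 10.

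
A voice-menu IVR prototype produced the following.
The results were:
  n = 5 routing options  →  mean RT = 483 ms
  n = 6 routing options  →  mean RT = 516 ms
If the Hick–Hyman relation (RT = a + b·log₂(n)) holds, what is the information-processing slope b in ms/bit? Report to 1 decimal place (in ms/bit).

125.5 ms/bit

b = (RT₂ − RT₁)/(log₂ n₂ − log₂ n₁) = (516 − 483)/(2.5850 − 2.3219) = 125.459 ms/bit.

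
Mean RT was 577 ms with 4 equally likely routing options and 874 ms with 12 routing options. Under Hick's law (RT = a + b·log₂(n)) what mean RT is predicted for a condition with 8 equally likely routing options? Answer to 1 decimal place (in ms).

Fit slope and intercept:
  b = (874 − 577) / (log₂ 12 − log₂ 4) = 297 / (3.5850 − 2) = 187.386 ms/bit
  a = 577 − 187.386 × 2 = 202.228 ms
Then RT(8) = 202.228 + 187.386 × log₂ 8 = 202.228 + 187.386 × 3 ≈ 764.386 ms.

764.4 ms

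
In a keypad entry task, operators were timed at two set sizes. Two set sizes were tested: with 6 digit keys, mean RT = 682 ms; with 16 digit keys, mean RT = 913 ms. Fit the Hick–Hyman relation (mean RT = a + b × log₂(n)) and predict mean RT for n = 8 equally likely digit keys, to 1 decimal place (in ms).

749.8 ms

Solve the two-equation system in a and b:
  b = (913 − 682) / (log₂ 16 − log₂ 6) = 231 / (4 − 2.5850) = 163.247 ms/bit
  a = 682 − 163.247 × 2.5850 = 260.014 ms
Then RT(8) = 260.014 + 163.247 × log₂ 8 = 260.014 + 163.247 × 3 ≈ 749.753 ms.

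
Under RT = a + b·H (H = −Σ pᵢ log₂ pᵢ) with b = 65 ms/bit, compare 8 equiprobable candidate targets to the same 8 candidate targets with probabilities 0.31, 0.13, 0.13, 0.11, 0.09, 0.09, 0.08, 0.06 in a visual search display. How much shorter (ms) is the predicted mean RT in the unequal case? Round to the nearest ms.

13 ms

The RT saving is b·ΔH. Equiprobable H₀ = log₂(8) = 3.0000 bits; with the given probabilities H = 2.7997 bits.
b·(H₀ − H) = 65 × (3.0000 − 2.7997) = 13.02 ms.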